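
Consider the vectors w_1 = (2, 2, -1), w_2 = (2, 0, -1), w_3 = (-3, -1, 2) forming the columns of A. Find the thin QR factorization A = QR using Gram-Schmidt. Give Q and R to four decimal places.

q_1 = w_1/‖w_1‖ = (2, 2, -1)/3.0000 = (0.6667, 0.6667, -0.3333).
r_{12} = q_1·w_2 = 1.6667.
u_2 = w_2 − 1.6667·q_1 = (0.8889, -1.1111, -0.4444).
‖u_2‖ = 1.4907, so q_2 = (0.5963, -0.7454, -0.2981).
r_{13} = q_1·w_3 = -3.3333; r_{23} = q_2·w_3 = -1.6398.
u_3 = w_3 + 3.3333·q_1 + 1.6398·q_2 = (0.2000, 0.0000, 0.4000).
‖u_3‖ = 0.4472, so q_3 = (0.4472, 0.0000, 0.8944).

Q = [[0.6667, 0.5963, 0.4472], [0.6667, -0.7454, 0.0000], [-0.3333, -0.2981, 0.8944]], R = [[3.0000, 1.6667, -3.3333], [0.0000, 1.4907, -1.6398], [0.0000, 0.0000, 0.4472]]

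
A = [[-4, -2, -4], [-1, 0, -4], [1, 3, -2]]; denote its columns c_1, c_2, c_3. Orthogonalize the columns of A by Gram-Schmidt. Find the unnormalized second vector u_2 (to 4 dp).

u_2 = (0.4444, 0.6111, 2.3889)

c_1 = (-4, -1, 1); ‖c_1‖ = 4.2426, so e_1 = (-0.9428, -0.2357, 0.2357).
e_1·c_2 = (-0.9428)·(-2) + (-0.2357)·0 + 0.2357·3 = 2.5927.
u_2 = c_2 − 2.5927·e_1 = (0.4444, 0.6111, 2.3889).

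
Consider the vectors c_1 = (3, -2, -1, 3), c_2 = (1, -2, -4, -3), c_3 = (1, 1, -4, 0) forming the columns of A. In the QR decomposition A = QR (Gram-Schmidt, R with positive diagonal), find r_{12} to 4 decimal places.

c_1 = (3, -2, -1, 3); ‖c_1‖ = 4.7958, so e_1 = (0.6255, -0.4170, -0.2085, 0.6255).
r_{12} = e_1·c_2 = 0.4170.

r_{12} = 0.4170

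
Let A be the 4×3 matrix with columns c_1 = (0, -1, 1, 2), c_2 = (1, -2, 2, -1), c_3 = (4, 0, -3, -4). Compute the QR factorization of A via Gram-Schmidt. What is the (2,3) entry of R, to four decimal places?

q_1 = c_1/‖c_1‖ = (0, -1, 1, 2)/2.4495 = (0.0000, -0.4082, 0.4082, 0.8165).
r_{12} = q_1·c_2 = 0.8165.
u_2 = c_2 − 0.8165·q_1 = (1.0000, -1.6667, 1.6667, -1.6667).
‖u_2‖ = 3.0551, so q_2 = (0.3273, -0.5455, 0.5455, -0.5455).
r_{23} = q_2·c_3 = 1.8549.

r_{23} = 1.8549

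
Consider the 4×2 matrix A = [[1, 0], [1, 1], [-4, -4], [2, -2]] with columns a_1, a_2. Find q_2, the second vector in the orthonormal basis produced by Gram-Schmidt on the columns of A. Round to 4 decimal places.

q_2 = (-0.1619, 0.1121, -0.4484, -0.8719)

q_1 = a_1/‖a_1‖ = (1, 1, -4, 2)/4.6904 = (0.2132, 0.2132, -0.8528, 0.4264).
r_{12} = q_1·a_2 = 2.7716.
u_2 = a_2 − 2.7716·q_1 = (-0.5909, 0.4091, -1.6364, -3.1818).
‖u_2‖ = 3.6494, so q_2 = (-0.1619, 0.1121, -0.4484, -0.8719).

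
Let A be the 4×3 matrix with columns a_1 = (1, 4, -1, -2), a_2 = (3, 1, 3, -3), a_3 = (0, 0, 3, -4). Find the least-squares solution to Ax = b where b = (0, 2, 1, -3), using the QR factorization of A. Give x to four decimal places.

e_1 = a_1/‖a_1‖ = (1, 4, -1, -2)/4.6904 = (0.2132, 0.8528, -0.2132, -0.4264).
r_{12} = e_1·a_2 = 2.1320.
u_2 = a_2 − 2.1320·e_1 = (2.5455, -0.8182, 3.4545, -2.0909).
‖u_2‖ = 4.8430, so e_2 = (0.5256, -0.1689, 0.7133, -0.4317).
r_{13} = e_1·a_3 = 1.0660; r_{23} = e_2·a_3 = 3.8669.
u_3 = a_3 − 1.0660·e_1 − 3.8669·e_2 = (-2.2597, -0.2558, 0.4690, -1.8760).
‖u_3‖ = 2.9851, so e_3 = (-0.7570, -0.0857, 0.1571, -0.6284).
Qᵀb = (2.7716, 1.6706, 1.8710).
Back-substitute: x_3 = 1.8710/2.9851 = 0.6268.
x_2 = (1.6706 − 3.8669·0.6268)/4.8430 = -0.1555.
x_1 = (2.7716 − 2.1320·(-0.1555) − 1.0660·0.6268)/4.6904 = 0.5191.

x = (0.5191, -0.1555, 0.6268)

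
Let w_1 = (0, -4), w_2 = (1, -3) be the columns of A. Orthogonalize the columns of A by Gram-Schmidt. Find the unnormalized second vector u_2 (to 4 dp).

u_2 = (1.0000, 0.0000)

w_1 = (0, -4); ‖w_1‖ = 4.0000, so e_1 = (0.0000, -1.0000).
e_1·w_2 = 0.0000·1 + (-1.0000)·(-3) = 3.0000.
u_2 = w_2 − 3.0000·e_1 = (1.0000, 0.0000).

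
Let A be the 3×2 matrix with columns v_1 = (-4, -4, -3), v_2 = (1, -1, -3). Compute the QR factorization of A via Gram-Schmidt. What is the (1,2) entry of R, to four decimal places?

r_{12} = 1.4056

e_1 = v_1/‖v_1‖ = (-4, -4, -3)/6.4031 = (-0.6247, -0.6247, -0.4685).
r_{12} = e_1·v_2 = 1.4056.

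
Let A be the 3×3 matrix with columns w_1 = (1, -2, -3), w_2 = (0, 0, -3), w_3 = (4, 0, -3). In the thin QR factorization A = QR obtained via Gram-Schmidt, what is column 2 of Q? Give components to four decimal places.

q_1 = w_1/‖w_1‖ = (1, -2, -3)/3.7417 = (0.2673, -0.5345, -0.8018).
r_{12} = q_1·w_2 = 2.4054.
u_2 = w_2 − 2.4054·q_1 = (-0.6429, 1.2857, -1.0714).
‖u_2‖ = 1.7928, so q_2 = (-0.3586, 0.7171, -0.5976).

q_2 = (-0.3586, 0.7171, -0.5976)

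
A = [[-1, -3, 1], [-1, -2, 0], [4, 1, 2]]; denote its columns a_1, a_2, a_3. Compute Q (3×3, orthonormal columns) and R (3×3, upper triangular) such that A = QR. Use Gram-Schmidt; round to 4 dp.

Q = [[-0.2357, -0.8111, 0.5353], [-0.2357, -0.4867, -0.8412], [0.9428, -0.3244, -0.0765]], R = [[4.2426, 2.1213, 1.6499], [0.0000, 3.0822, -1.4600], [0.0000, 0.0000, 0.3824]]

a_1 = (-1, -1, 4); ‖a_1‖ = 4.2426, so q_1 = (-0.2357, -0.2357, 0.9428).
q_1·a_2 = (-0.2357)·(-3) + (-0.2357)·(-2) + 0.9428·1 = 2.1213.
u_2 = a_2 − 2.1213·q_1 = (-2.5000, -1.5000, -1.0000).
‖u_2‖ = 3.0822, so q_2 = (-0.8111, -0.4867, -0.3244).
q_1·a_3 = (-0.2357)·1 + (-0.2357)·0 + 0.9428·2 = 1.6499; q_2·a_3 = (-0.8111)·1 + (-0.4867)·0 + (-0.3244)·2 = -1.4600.
u_3 = a_3 − 1.6499·q_1 + 1.4600·q_2 = (0.2047, -0.3216, -0.0292).
‖u_3‖ = 0.3824, so q_3 = (0.5353, -0.8412, -0.0765).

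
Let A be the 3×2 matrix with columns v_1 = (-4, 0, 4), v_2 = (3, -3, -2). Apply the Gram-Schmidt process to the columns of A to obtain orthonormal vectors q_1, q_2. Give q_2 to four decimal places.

q_2 = (0.1622, -0.9733, 0.1622)

v_1 = (-4, 0, 4); ‖v_1‖ = 5.6569, so q_1 = (-0.7071, 0.0000, 0.7071).
q_1·v_2 = (-0.7071)·3 + 0.0000·(-3) + 0.7071·(-2) = -3.5355.
u_2 = v_2 + 3.5355·q_1 = (0.5000, -3.0000, 0.5000).
‖u_2‖ = 3.0822, so q_2 = (0.1622, -0.9733, 0.1622).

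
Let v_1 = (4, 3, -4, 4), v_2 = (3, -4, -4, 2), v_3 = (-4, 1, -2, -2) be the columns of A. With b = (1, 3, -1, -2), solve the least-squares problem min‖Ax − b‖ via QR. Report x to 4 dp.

x = (0.3457, -0.3246, 0.2239)

v_1 = (4, 3, -4, 4); ‖v_1‖ = 7.5498, so e_1 = (0.5298, 0.3974, -0.5298, 0.5298).
e_1·v_2 = 0.5298·3 + 0.3974·(-4) + (-0.5298)·(-4) + 0.5298·2 = 3.1789.
u_2 = v_2 − 3.1789·e_1 = (1.3158, -5.2632, -2.3158, 0.3158).
‖u_2‖ = 5.9072, so e_2 = (0.2227, -0.8910, -0.3920, 0.0535).
e_1·v_3 = 0.5298·(-4) + 0.3974·1 + (-0.5298)·(-2) + 0.5298·(-2) = -1.7219; e_2·v_3 = 0.2227·(-4) + (-0.8910)·1 + (-0.3920)·(-2) + 0.0535·(-2) = -1.1048.
u_3 = v_3 + 1.7219·e_1 + 1.1048·e_2 = (-2.8416, 0.6998, -3.3454, -1.0287).
‖u_3‖ = 4.5623, so e_3 = (-0.6229, 0.1534, -0.7333, -0.2255).
Qᵀb = (1.1921, -2.1651, 1.0216).
Back-substitute: x_3 = 1.0216/4.5623 = 0.2239.
x_2 = (-2.1651 + 1.1048·0.2239)/5.9072 = -0.3246.
x_1 = (1.1921 − 3.1789·(-0.3246) + 1.7219·0.2239)/7.5498 = 0.3457.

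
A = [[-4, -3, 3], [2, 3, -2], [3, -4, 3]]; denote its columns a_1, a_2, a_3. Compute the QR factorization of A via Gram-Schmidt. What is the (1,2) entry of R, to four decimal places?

r_{12} = 1.1142

a_1 = (-4, 2, 3); ‖a_1‖ = 5.3852, so e_1 = (-0.7428, 0.3714, 0.5571).
r_{12} = e_1·a_2 = 1.1142.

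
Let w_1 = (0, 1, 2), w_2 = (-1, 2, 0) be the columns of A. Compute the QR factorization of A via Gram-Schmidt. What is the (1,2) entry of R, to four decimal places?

q_1 = w_1/‖w_1‖ = (0, 1, 2)/2.2361 = (0.0000, 0.4472, 0.8944).
r_{12} = q_1·w_2 = 0.8944.

r_{12} = 0.8944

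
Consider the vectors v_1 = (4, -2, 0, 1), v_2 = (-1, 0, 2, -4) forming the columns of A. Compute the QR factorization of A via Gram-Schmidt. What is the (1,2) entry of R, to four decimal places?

e_1 = v_1/‖v_1‖ = (4, -2, 0, 1)/4.5826 = (0.8729, -0.4364, 0.0000, 0.2182).
r_{12} = e_1·v_2 = -1.7457.

r_{12} = -1.7457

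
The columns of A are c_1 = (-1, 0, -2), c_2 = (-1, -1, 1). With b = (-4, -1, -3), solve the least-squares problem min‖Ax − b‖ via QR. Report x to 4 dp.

x = (2.2857, 1.4286)

c_1 = (-1, 0, -2); ‖c_1‖ = 2.2361, so e_1 = (-0.4472, 0.0000, -0.8944).
e_1·c_2 = (-0.4472)·(-1) + 0.0000·(-1) + (-0.8944)·1 = -0.4472.
u_2 = c_2 + 0.4472·e_1 = (-1.2000, -1.0000, 0.6000).
‖u_2‖ = 1.6733, so e_2 = (-0.7171, -0.5976, 0.3586).
Qᵀb = (4.4721, 2.3905).
Back-substitute: x_2 = 2.3905/1.6733 = 1.4286.
x_1 = (4.4721 + 0.4472·1.4286)/2.2361 = 2.2857.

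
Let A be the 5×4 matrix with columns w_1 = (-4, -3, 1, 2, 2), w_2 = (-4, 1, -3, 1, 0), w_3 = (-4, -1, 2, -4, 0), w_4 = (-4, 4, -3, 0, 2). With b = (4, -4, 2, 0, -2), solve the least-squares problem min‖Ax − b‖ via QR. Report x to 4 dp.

q_1 = w_1/‖w_1‖ = (-4, -3, 1, 2, 2)/5.8310 = (-0.6860, -0.5145, 0.1715, 0.3430, 0.3430).
r_{12} = q_1·w_2 = 2.0580.
u_2 = w_2 − 2.0580·q_1 = (-2.5882, 2.0588, -3.3529, 0.2941, -0.7059).
‖u_2‖ = 4.7712, so q_2 = (-0.5425, 0.4315, -0.7027, 0.0616, -0.1479).
r_{13} = q_1·w_3 = 2.2295; r_{23} = q_2·w_3 = 0.0863.
u_3 = w_3 − 2.2295·q_1 − 0.0863·q_2 = (-2.4238, 0.1098, 1.6783, -4.7700, -0.7519).
‖u_3‖ = 5.6588, so q_3 = (-0.4283, 0.0194, 0.2966, -0.8429, -0.1329).
r_{14} = q_1·w_4 = 0.8575; r_{24} = q_2·w_4 = 5.7082; r_{34} = q_3·w_4 = 0.6354.
u_4 = w_4 − 0.8575·q_1 − 5.7082·q_2 − 0.6354·q_3 = (-0.0431, 1.9657, 0.6759, -0.1104, 2.6348).
‖u_4‖ = 3.3581, so q_4 = (-0.0128, 0.5854, 0.2013, -0.0329, 0.7846).
Qᵀb = (-1.0290, -5.0055, -0.9320, -3.5594).
Back-substitute: x_4 = -3.5594/3.3581 = -1.0599.
x_3 = (-0.9320 − 0.6354·(-1.0599))/5.6588 = -0.0457.
x_2 = (-5.0055 − 0.0863·(-0.0457) − 5.7082·(-1.0599))/4.7712 = 0.2198.
x_1 = (-1.0290 − 2.0580·0.2198 − 2.2295·(-0.0457) − 0.8575·(-1.0599))/5.8310 = -0.0807.

x = (-0.0807, 0.2198, -0.0457, -1.0599)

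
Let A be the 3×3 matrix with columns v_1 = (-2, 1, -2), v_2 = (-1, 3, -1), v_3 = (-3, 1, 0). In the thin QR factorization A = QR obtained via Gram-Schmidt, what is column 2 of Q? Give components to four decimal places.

e_2 = (0.2357, 0.9428, 0.2357)

v_1 = (-2, 1, -2); ‖v_1‖ = 3.0000, so e_1 = (-0.6667, 0.3333, -0.6667).
e_1·v_2 = (-0.6667)·(-1) + 0.3333·3 + (-0.6667)·(-1) = 2.3333.
u_2 = v_2 − 2.3333·e_1 = (0.5556, 2.2222, 0.5556).
‖u_2‖ = 2.3570, so e_2 = (0.2357, 0.9428, 0.2357).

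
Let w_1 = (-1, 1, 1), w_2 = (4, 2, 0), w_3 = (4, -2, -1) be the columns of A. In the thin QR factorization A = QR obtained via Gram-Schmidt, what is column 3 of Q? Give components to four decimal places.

w_1 = (-1, 1, 1); ‖w_1‖ = 1.7321, so e_1 = (-0.5774, 0.5774, 0.5774).
e_1·w_2 = (-0.5774)·4 + 0.5774·2 + 0.5774·0 = -1.1547.
u_2 = w_2 + 1.1547·e_1 = (3.3333, 2.6667, 0.6667).
‖u_2‖ = 4.3205, so e_2 = (0.7715, 0.6172, 0.1543).
e_1·w_3 = (-0.5774)·4 + 0.5774·(-2) + 0.5774·(-1) = -4.0415; e_2·w_3 = 0.7715·4 + 0.6172·(-2) + 0.1543·(-1) = 1.6973.
u_3 = w_3 + 4.0415·e_1 − 1.6973·e_2 = (0.3571, -0.7143, 1.0714).
‖u_3‖ = 1.3363, so e_3 = (0.2673, -0.5345, 0.8018).

e_3 = (0.2673, -0.5345, 0.8018)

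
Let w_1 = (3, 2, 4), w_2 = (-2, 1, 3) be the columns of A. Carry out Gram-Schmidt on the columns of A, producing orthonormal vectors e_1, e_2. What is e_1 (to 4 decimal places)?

e_1 = (0.5571, 0.3714, 0.7428)

w_1 = (3, 2, 4); ‖w_1‖ = 5.3852, so e_1 = (0.5571, 0.3714, 0.7428).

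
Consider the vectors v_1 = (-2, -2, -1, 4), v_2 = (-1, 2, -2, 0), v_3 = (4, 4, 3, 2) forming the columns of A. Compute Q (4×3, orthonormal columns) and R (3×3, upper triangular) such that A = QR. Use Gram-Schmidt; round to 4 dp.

Q = [[-0.4000, -0.3333, 0.4598], [-0.4000, 0.6667, 0.5656], [-0.2000, -0.6667, 0.3357], [0.8000, 0.0000, 0.5966]], R = [[5.0000, 0.0000, -2.2000], [0.0000, 3.0000, -0.6667], [0.0000, 0.0000, 6.3020]]

v_1 = (-2, -2, -1, 4); ‖v_1‖ = 5.0000, so q_1 = (-0.4000, -0.4000, -0.2000, 0.8000).
q_1·v_2 = (-0.4000)·(-1) + (-0.4000)·2 + (-0.2000)·(-2) + 0.8000·0 = 0.0000.
u_2 = v_2 + 0.0000·q_1 = (-1.0000, 2.0000, -2.0000, 0.0000).
‖u_2‖ = 3.0000, so q_2 = (-0.3333, 0.6667, -0.6667, 0.0000).
q_1·v_3 = (-0.4000)·4 + (-0.4000)·4 + (-0.2000)·3 + 0.8000·2 = -2.2000; q_2·v_3 = (-0.3333)·4 + 0.6667·4 + (-0.6667)·3 + 0.0000·2 = -0.6667.
u_3 = v_3 + 2.2000·q_1 + 0.6667·q_2 = (2.8978, 3.5644, 2.1156, 3.7600).
‖u_3‖ = 6.3020, so q_3 = (0.4598, 0.5656, 0.3357, 0.5966).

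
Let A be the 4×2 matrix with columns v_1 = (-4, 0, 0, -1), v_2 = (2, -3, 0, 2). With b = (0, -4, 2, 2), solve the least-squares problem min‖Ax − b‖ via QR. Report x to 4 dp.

x = (0.6667, 1.3333)

v_1 = (-4, 0, 0, -1); ‖v_1‖ = 4.1231, so e_1 = (-0.9701, 0.0000, 0.0000, -0.2425).
e_1·v_2 = (-0.9701)·2 + 0.0000·(-3) + 0.0000·0 + (-0.2425)·2 = -2.4254.
u_2 = v_2 + 2.4254·e_1 = (-0.3529, -3.0000, 0.0000, 1.4118).
‖u_2‖ = 3.3343, so e_2 = (-0.1059, -0.8997, 0.0000, 0.4234).
Qᵀb = (-0.4851, 4.4458).
Back-substitute: x_2 = 4.4458/3.3343 = 1.3333.
x_1 = (-0.4851 + 2.4254·1.3333)/4.1231 = 0.6667.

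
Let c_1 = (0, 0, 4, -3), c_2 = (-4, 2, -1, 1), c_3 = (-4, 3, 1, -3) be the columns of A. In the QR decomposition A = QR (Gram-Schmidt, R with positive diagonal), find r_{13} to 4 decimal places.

q_1 = c_1/‖c_1‖ = (0, 0, 4, -3)/5.0000 = (0.0000, 0.0000, 0.8000, -0.6000).
r_{13} = q_1·c_3 = 2.6000.

r_{13} = 2.6000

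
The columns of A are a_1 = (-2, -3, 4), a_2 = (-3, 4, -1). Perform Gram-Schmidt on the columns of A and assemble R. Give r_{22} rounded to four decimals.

r_{22} = 4.7489

a_1 = (-2, -3, 4); ‖a_1‖ = 5.3852, so e_1 = (-0.3714, -0.5571, 0.7428).
e_1·a_2 = (-0.3714)·(-3) + (-0.5571)·4 + 0.7428·(-1) = -1.8570.
u_2 = a_2 + 1.8570·e_1 = (-3.6897, 2.9655, 0.3793).
r_{22} = ‖u_2‖ = 4.7489.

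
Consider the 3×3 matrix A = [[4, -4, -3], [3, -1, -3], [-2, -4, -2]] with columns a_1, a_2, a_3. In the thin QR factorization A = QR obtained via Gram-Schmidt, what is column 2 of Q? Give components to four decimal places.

a_1 = (4, 3, -2); ‖a_1‖ = 5.3852, so e_1 = (0.7428, 0.5571, -0.3714).
e_1·a_2 = 0.7428·(-4) + 0.5571·(-1) + (-0.3714)·(-4) = -2.0426.
u_2 = a_2 + 2.0426·e_1 = (-2.4828, 0.1379, -4.7586).
‖u_2‖ = 5.3691, so e_2 = (-0.4624, 0.0257, -0.8863).

e_2 = (-0.4624, 0.0257, -0.8863)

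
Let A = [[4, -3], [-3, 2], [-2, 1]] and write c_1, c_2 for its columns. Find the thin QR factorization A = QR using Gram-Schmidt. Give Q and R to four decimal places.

Q = [[0.7428, -0.5307], [-0.5571, -0.1516], [-0.3714, -0.8339]], R = [[5.3852, -3.7139], [0.0000, 0.4549]]

c_1 = (4, -3, -2); ‖c_1‖ = 5.3852, so e_1 = (0.7428, -0.5571, -0.3714).
e_1·c_2 = 0.7428·(-3) + (-0.5571)·2 + (-0.3714)·1 = -3.7139.
u_2 = c_2 + 3.7139·e_1 = (-0.2414, -0.0690, -0.3793).
‖u_2‖ = 0.4549, so e_2 = (-0.5307, -0.1516, -0.8339).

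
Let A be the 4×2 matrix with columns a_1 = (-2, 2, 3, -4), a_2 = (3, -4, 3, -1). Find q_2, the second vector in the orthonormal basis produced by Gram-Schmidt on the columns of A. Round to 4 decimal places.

q_2 = (0.4971, -0.6662, 0.5227, -0.1896)

a_1 = (-2, 2, 3, -4); ‖a_1‖ = 5.7446, so q_1 = (-0.3482, 0.3482, 0.5222, -0.6963).
q_1·a_2 = (-0.3482)·3 + 0.3482·(-4) + 0.5222·3 + (-0.6963)·(-1) = -0.1741.
u_2 = a_2 + 0.1741·q_1 = (2.9394, -3.9394, 3.0909, -1.1212).
‖u_2‖ = 5.9135, so q_2 = (0.4971, -0.6662, 0.5227, -0.1896).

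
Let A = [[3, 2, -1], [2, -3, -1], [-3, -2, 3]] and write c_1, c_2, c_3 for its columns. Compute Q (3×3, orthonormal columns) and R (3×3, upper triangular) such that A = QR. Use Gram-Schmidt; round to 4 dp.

Q = [[0.6396, 0.3015, 0.7071], [0.4264, -0.9045, 0.0000], [-0.6396, -0.3015, 0.7071]], R = [[4.6904, 1.2792, -2.9848], [0.0000, 3.9196, -0.3015], [0.0000, 0.0000, 1.4142]]

c_1 = (3, 2, -3); ‖c_1‖ = 4.6904, so q_1 = (0.6396, 0.4264, -0.6396).
q_1·c_2 = 0.6396·2 + 0.4264·(-3) + (-0.6396)·(-2) = 1.2792.
u_2 = c_2 − 1.2792·q_1 = (1.1818, -3.5455, -1.1818).
‖u_2‖ = 3.9196, so q_2 = (0.3015, -0.9045, -0.3015).
q_1·c_3 = 0.6396·(-1) + 0.4264·(-1) + (-0.6396)·3 = -2.9848; q_2·c_3 = 0.3015·(-1) + (-0.9045)·(-1) + (-0.3015)·3 = -0.3015.
u_3 = c_3 + 2.9848·q_1 + 0.3015·q_2 = (1.0000, 0.0000, 1.0000).
‖u_3‖ = 1.4142, so q_3 = (0.7071, 0.0000, 0.7071).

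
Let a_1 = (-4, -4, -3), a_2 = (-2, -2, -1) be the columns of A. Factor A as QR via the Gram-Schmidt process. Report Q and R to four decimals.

a_1 = (-4, -4, -3); ‖a_1‖ = 6.4031, so e_1 = (-0.6247, -0.6247, -0.4685).
e_1·a_2 = (-0.6247)·(-2) + (-0.6247)·(-2) + (-0.4685)·(-1) = 2.9673.
u_2 = a_2 − 2.9673·e_1 = (-0.1463, -0.1463, 0.3902).
‖u_2‖ = 0.4417, so e_2 = (-0.3313, -0.3313, 0.8835).

Q = [[-0.6247, -0.3313], [-0.6247, -0.3313], [-0.4685, 0.8835]], R = [[6.4031, 2.9673], [0.0000, 0.4417]]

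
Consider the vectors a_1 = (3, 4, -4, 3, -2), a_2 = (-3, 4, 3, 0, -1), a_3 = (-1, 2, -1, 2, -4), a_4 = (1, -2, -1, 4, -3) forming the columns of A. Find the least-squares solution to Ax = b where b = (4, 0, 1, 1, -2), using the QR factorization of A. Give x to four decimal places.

x = (0.3606, 0.2472, -0.6318, 0.6355)

e_1 = a_1/‖a_1‖ = (3, 4, -4, 3, -2)/7.3485 = (0.4082, 0.5443, -0.5443, 0.4082, -0.2722).
r_{12} = e_1·a_2 = -0.4082.
u_2 = a_2 + 0.4082·e_1 = (-2.8333, 4.2222, 2.7778, 0.1667, -1.1111).
‖u_2‖ = 5.9020, so e_2 = (-0.4801, 0.7154, 0.4707, 0.0282, -0.1883).
r_{13} = e_1·a_3 = 3.1299; r_{23} = e_2·a_3 = 2.2497.
u_3 = a_3 − 3.1299·e_1 − 2.2497·e_2 = (-1.1978, -1.3131, -0.3551, 0.6587, -2.7246).
‖u_3‖ = 3.3380, so e_3 = (-0.3588, -0.3934, -0.1064, 0.1973, -0.8162).
r_{14} = e_1·a_4 = 2.3134; r_{24} = e_2·a_4 = -1.7038; r_{34} = e_3·a_4 = 3.7724.
u_4 = a_4 − 2.3134·e_1 + 1.7038·e_2 − 3.7724·e_3 = (0.5912, -0.5564, 1.4625, 2.3593, 0.3880).
‖u_4‖ = 2.9180, so e_4 = (0.2026, -0.1907, 0.5012, 0.8085, 0.1330).
Qᵀb = (2.0412, -1.0448, 0.2881, 1.8543).
Back-substitute: x_4 = 1.8543/2.9180 = 0.6355.
x_3 = (0.2881 − 3.7724·0.6355)/3.3380 = -0.6318.
x_2 = (-1.0448 − 2.2497·(-0.6318) + 1.7038·0.6355)/5.9020 = 0.2472.
x_1 = (2.0412 + 0.4082·0.2472 − 3.1299·(-0.6318) − 2.3134·0.6355)/7.3485 = 0.3606.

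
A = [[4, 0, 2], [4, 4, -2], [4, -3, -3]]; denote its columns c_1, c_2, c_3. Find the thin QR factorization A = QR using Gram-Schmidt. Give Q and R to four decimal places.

c_1 = (4, 4, 4); ‖c_1‖ = 6.9282, so q_1 = (0.5774, 0.5774, 0.5774).
q_1·c_2 = 0.5774·0 + 0.5774·4 + 0.5774·(-3) = 0.5774.
u_2 = c_2 − 0.5774·q_1 = (-0.3333, 3.6667, -3.3333).
‖u_2‖ = 4.9666, so q_2 = (-0.0671, 0.7383, -0.6712).
q_1·c_3 = 0.5774·2 + 0.5774·(-2) + 0.5774·(-3) = -1.7321; q_2·c_3 = (-0.0671)·2 + 0.7383·(-2) + (-0.6712)·(-3) = 0.4027.
u_3 = c_3 + 1.7321·q_1 − 0.4027·q_2 = (3.0270, -1.2973, -1.7297).
‖u_3‖ = 3.7199, so q_3 = (0.8137, -0.3487, -0.4650).

Q = [[0.5774, -0.0671, 0.8137], [0.5774, 0.7383, -0.3487], [0.5774, -0.6712, -0.4650]], R = [[6.9282, 0.5774, -1.7321], [0.0000, 4.9666, 0.4027], [0.0000, 0.0000, 3.7199]]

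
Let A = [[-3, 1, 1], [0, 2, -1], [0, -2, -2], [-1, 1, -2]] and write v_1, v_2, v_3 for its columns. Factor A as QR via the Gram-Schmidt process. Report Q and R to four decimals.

Q = [[-0.9487, -0.0690, 0.2275], [0.0000, 0.6901, -0.3640], [0.0000, -0.6901, -0.5915], [-0.3162, 0.2070, -0.6825]], R = [[3.1623, -1.2649, -0.3162], [0.0000, 2.8983, 0.2070], [0.0000, 0.0000, 3.1396]]

v_1 = (-3, 0, 0, -1); ‖v_1‖ = 3.1623, so e_1 = (-0.9487, 0.0000, 0.0000, -0.3162).
e_1·v_2 = (-0.9487)·1 + 0.0000·2 + 0.0000·(-2) + (-0.3162)·1 = -1.2649.
u_2 = v_2 + 1.2649·e_1 = (-0.2000, 2.0000, -2.0000, 0.6000).
‖u_2‖ = 2.8983, so e_2 = (-0.0690, 0.6901, -0.6901, 0.2070).
e_1·v_3 = (-0.9487)·1 + 0.0000·(-1) + 0.0000·(-2) + (-0.3162)·(-2) = -0.3162; e_2·v_3 = (-0.0690)·1 + 0.6901·(-1) + (-0.6901)·(-2) + 0.2070·(-2) = 0.2070.
u_3 = v_3 + 0.3162·e_1 − 0.2070·e_2 = (0.7143, -1.1429, -1.8571, -2.1429).
‖u_3‖ = 3.1396, so e_3 = (0.2275, -0.3640, -0.5915, -0.6825).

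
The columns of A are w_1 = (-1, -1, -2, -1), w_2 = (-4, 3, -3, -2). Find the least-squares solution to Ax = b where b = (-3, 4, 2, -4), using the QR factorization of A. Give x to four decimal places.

w_1 = (-1, -1, -2, -1); ‖w_1‖ = 2.6458, so q_1 = (-0.3780, -0.3780, -0.7559, -0.3780).
q_1·w_2 = (-0.3780)·(-4) + (-0.3780)·3 + (-0.7559)·(-3) + (-0.3780)·(-2) = 3.4017.
u_2 = w_2 − 3.4017·q_1 = (-2.7143, 4.2857, -0.4286, -0.7143).
‖u_2‖ = 5.1409, so q_2 = (-0.5280, 0.8337, -0.0834, -0.1389).
Qᵀb = (-0.3780, 5.3076).
Back-substitute: x_2 = 5.3076/5.1409 = 1.0324.
x_1 = (-0.3780 − 3.4017·1.0324)/2.6458 = -1.4703.

x = (-1.4703, 1.0324)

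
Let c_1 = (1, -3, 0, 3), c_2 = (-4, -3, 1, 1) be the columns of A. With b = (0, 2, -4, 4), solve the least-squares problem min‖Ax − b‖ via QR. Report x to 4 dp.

x = (0.4677, -0.3608)

q_1 = c_1/‖c_1‖ = (1, -3, 0, 3)/4.3589 = (0.2294, -0.6882, 0.0000, 0.6882).
r_{12} = q_1·c_2 = 1.8353.
u_2 = c_2 − 1.8353·q_1 = (-4.4211, -1.7368, 1.0000, -0.2632).
‖u_2‖ = 4.8612, so q_2 = (-0.9095, -0.3573, 0.2057, -0.0541).
Qᵀb = (1.3765, -1.7539).
Back-substitute: x_2 = -1.7539/4.8612 = -0.3608.
x_1 = (1.3765 − 1.8353·(-0.3608))/4.3589 = 0.4677.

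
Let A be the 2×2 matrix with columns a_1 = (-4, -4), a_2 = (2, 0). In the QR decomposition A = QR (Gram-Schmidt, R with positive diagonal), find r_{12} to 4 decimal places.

r_{12} = -1.4142

a_1 = (-4, -4); ‖a_1‖ = 5.6569, so q_1 = (-0.7071, -0.7071).
r_{12} = q_1·a_2 = -1.4142.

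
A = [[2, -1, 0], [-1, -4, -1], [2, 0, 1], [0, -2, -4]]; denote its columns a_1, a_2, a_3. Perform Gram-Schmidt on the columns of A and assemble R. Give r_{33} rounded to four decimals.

e_1 = a_1/‖a_1‖ = (2, -1, 2, 0)/3.0000 = (0.6667, -0.3333, 0.6667, 0.0000).
r_{12} = e_1·a_2 = 0.6667.
u_2 = a_2 − 0.6667·e_1 = (-1.4444, -3.7778, -0.4444, -2.0000).
‖u_2‖ = 4.5338, so e_2 = (-0.3186, -0.8332, -0.0980, -0.4411).
r_{13} = e_1·a_3 = 1.0000; r_{23} = e_2·a_3 = 2.4997.
u_3 = a_3 − 1.0000·e_1 − 2.4997·e_2 = (0.1297, 1.4162, 0.5784, -2.8973).
r_{33} = ‖u_3‖ = 3.2789.

r_{33} = 3.2789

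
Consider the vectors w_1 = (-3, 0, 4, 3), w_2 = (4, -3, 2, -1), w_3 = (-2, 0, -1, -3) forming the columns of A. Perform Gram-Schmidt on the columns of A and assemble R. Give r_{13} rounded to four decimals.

r_{13} = -1.2005

q_1 = w_1/‖w_1‖ = (-3, 0, 4, 3)/5.8310 = (-0.5145, 0.0000, 0.6860, 0.5145).
r_{13} = q_1·w_3 = -1.2005.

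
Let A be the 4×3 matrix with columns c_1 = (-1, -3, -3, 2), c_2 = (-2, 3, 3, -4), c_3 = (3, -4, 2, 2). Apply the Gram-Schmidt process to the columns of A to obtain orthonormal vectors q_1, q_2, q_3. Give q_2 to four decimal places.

q_2 = (-0.8455, -0.0362, -0.0362, -0.5315)

q_1 = c_1/‖c_1‖ = (-1, -3, -3, 2)/4.7958 = (-0.2085, -0.6255, -0.6255, 0.4170).
r_{12} = q_1·c_2 = -5.0043.
u_2 = c_2 + 5.0043·q_1 = (-3.0435, -0.1304, -0.1304, -1.9130).
‖u_2‖ = 3.5995, so q_2 = (-0.8455, -0.0362, -0.0362, -0.5315).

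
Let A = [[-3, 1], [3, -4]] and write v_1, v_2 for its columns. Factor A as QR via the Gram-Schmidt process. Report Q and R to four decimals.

v_1 = (-3, 3); ‖v_1‖ = 4.2426, so q_1 = (-0.7071, 0.7071).
q_1·v_2 = (-0.7071)·1 + 0.7071·(-4) = -3.5355.
u_2 = v_2 + 3.5355·q_1 = (-1.5000, -1.5000).
‖u_2‖ = 2.1213, so q_2 = (-0.7071, -0.7071).

Q = [[-0.7071, -0.7071], [0.7071, -0.7071]], R = [[4.2426, -3.5355], [0.0000, 2.1213]]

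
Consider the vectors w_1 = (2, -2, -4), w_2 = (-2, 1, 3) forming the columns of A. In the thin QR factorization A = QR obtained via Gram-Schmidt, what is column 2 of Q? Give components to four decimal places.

e_1 = w_1/‖w_1‖ = (2, -2, -4)/4.8990 = (0.4082, -0.4082, -0.8165).
r_{12} = e_1·w_2 = -3.6742.
u_2 = w_2 + 3.6742·e_1 = (-0.5000, -0.5000, 0.0000).
‖u_2‖ = 0.7071, so e_2 = (-0.7071, -0.7071, 0.0000).

e_2 = (-0.7071, -0.7071, 0.0000)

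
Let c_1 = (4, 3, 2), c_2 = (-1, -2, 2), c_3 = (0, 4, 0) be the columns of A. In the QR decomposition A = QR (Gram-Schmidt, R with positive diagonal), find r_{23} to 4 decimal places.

r_{23} = -1.9808

e_1 = c_1/‖c_1‖ = (4, 3, 2)/5.3852 = (0.7428, 0.5571, 0.3714).
r_{12} = e_1·c_2 = -1.1142.
u_2 = c_2 + 1.1142·e_1 = (-0.1724, -1.3793, 2.4138).
‖u_2‖ = 2.7854, so e_2 = (-0.0619, -0.4952, 0.8666).
r_{23} = e_2·c_3 = -1.9808.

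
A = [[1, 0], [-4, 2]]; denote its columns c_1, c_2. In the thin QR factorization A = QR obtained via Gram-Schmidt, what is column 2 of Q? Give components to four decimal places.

e_2 = (0.9701, 0.2425)

c_1 = (1, -4); ‖c_1‖ = 4.1231, so e_1 = (0.2425, -0.9701).
e_1·c_2 = 0.2425·0 + (-0.9701)·2 = -1.9403.
u_2 = c_2 + 1.9403·e_1 = (0.4706, 0.1176).
‖u_2‖ = 0.4851, so e_2 = (0.9701, 0.2425).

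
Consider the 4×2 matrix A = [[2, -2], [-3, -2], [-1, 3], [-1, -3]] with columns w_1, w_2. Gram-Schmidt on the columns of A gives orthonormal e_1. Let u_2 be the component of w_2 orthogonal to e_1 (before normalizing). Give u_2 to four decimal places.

u_2 = (-2.2667, -1.6000, 3.1333, -2.8667)

w_1 = (2, -3, -1, -1); ‖w_1‖ = 3.8730, so e_1 = (0.5164, -0.7746, -0.2582, -0.2582).
e_1·w_2 = 0.5164·(-2) + (-0.7746)·(-2) + (-0.2582)·3 + (-0.2582)·(-3) = 0.5164.
u_2 = w_2 − 0.5164·e_1 = (-2.2667, -1.6000, 3.1333, -2.8667).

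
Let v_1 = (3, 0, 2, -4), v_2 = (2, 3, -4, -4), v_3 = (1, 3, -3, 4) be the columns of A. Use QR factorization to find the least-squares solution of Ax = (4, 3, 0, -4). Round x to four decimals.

v_1 = (3, 0, 2, -4); ‖v_1‖ = 5.3852, so q_1 = (0.5571, 0.0000, 0.3714, -0.7428).
q_1·v_2 = 0.5571·2 + 0.0000·3 + 0.3714·(-4) + (-0.7428)·(-4) = 2.5997.
u_2 = v_2 − 2.5997·q_1 = (0.5517, 3.0000, -4.9655, -2.0690).
‖u_2‖ = 6.1840, so q_2 = (0.0892, 0.4851, -0.8030, -0.3346).
q_1·v_3 = 0.5571·1 + 0.0000·3 + 0.3714·(-3) + (-0.7428)·4 = -3.5282; q_2·v_3 = 0.0892·1 + 0.4851·3 + (-0.8030)·(-3) + (-0.3346)·4 = 2.6152.
u_3 = v_3 + 3.5282·q_1 − 2.6152·q_2 = (2.7322, 1.7313, 0.4103, 2.2543).
‖u_3‖ = 3.9639, so q_3 = (0.6893, 0.4368, 0.1035, 0.5687).
Qᵀb = (5.1995, 3.1505, 1.7926).
Back-substitute: x_3 = 1.7926/3.9639 = 0.4522.
x_2 = (3.1505 − 2.6152·0.4522)/6.1840 = 0.3182.
x_1 = (5.1995 − 2.5997·0.3182 + 3.5282·0.4522)/5.3852 = 1.1082.

x = (1.1082, 0.3182, 0.4522)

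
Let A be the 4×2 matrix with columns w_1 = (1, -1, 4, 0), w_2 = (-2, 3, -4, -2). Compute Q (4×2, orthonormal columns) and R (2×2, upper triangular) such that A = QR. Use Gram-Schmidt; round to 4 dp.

Q = [[0.2357, -0.2858], [-0.2357, 0.6288], [0.9428, 0.2287], [0.0000, -0.6860]], R = [[4.2426, -4.9497], [0.0000, 2.9155]]

q_1 = w_1/‖w_1‖ = (1, -1, 4, 0)/4.2426 = (0.2357, -0.2357, 0.9428, 0.0000).
r_{12} = q_1·w_2 = -4.9497.
u_2 = w_2 + 4.9497·q_1 = (-0.8333, 1.8333, 0.6667, -2.0000).
‖u_2‖ = 2.9155, so q_2 = (-0.2858, 0.6288, 0.2287, -0.6860).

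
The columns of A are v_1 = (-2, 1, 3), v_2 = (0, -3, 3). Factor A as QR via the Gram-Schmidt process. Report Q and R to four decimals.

Q = [[-0.5345, 0.2182], [0.2673, -0.8729], [0.8018, 0.4364]], R = [[3.7417, 1.6036], [0.0000, 3.9279]]

v_1 = (-2, 1, 3); ‖v_1‖ = 3.7417, so e_1 = (-0.5345, 0.2673, 0.8018).
e_1·v_2 = (-0.5345)·0 + 0.2673·(-3) + 0.8018·3 = 1.6036.
u_2 = v_2 − 1.6036·e_1 = (0.8571, -3.4286, 1.7143).
‖u_2‖ = 3.9279, so e_2 = (0.2182, -0.8729, 0.4364).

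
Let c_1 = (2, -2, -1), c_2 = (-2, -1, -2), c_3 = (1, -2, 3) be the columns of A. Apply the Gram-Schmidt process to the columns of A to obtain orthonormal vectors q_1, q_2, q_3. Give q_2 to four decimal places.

q_2 = (-0.6667, -0.3333, -0.6667)

c_1 = (2, -2, -1); ‖c_1‖ = 3.0000, so q_1 = (0.6667, -0.6667, -0.3333).
q_1·c_2 = 0.6667·(-2) + (-0.6667)·(-1) + (-0.3333)·(-2) = 0.0000.
u_2 = c_2 + 0.0000·q_1 = (-2.0000, -1.0000, -2.0000).
‖u_2‖ = 3.0000, so q_2 = (-0.6667, -0.3333, -0.6667).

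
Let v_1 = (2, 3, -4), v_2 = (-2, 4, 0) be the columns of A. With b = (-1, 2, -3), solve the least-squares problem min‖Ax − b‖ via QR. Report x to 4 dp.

e_1 = v_1/‖v_1‖ = (2, 3, -4)/5.3852 = (0.3714, 0.5571, -0.7428).
r_{12} = e_1·v_2 = 1.4856.
u_2 = v_2 − 1.4856·e_1 = (-2.5517, 3.1724, 1.1034).
‖u_2‖ = 4.2182, so e_2 = (-0.6049, 0.7521, 0.2616).
Qᵀb = (2.9711, 1.3243).
Back-substitute: x_2 = 1.3243/4.2182 = 0.3140.
x_1 = (2.9711 − 1.4856·0.3140)/5.3852 = 0.4651.

x = (0.4651, 0.3140)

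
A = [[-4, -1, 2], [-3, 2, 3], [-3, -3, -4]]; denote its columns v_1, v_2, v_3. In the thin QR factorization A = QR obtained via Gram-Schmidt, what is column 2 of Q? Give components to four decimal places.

e_2 = (-0.0498, 0.7386, -0.6723)

v_1 = (-4, -3, -3); ‖v_1‖ = 5.8310, so e_1 = (-0.6860, -0.5145, -0.5145).
e_1·v_2 = (-0.6860)·(-1) + (-0.5145)·2 + (-0.5145)·(-3) = 1.2005.
u_2 = v_2 − 1.2005·e_1 = (-0.1765, 2.6176, -2.3824).
‖u_2‖ = 3.5438, so e_2 = (-0.0498, 0.7386, -0.6723).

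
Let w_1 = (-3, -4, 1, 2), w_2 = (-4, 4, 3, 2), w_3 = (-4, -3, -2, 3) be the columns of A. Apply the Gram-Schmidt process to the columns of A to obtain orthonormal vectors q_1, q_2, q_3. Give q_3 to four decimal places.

q_3 = (-0.3200, 0.1788, -0.8753, 0.3154)

w_1 = (-3, -4, 1, 2); ‖w_1‖ = 5.4772, so q_1 = (-0.5477, -0.7303, 0.1826, 0.3651).
q_1·w_2 = (-0.5477)·(-4) + (-0.7303)·4 + 0.1826·3 + 0.3651·2 = 0.5477.
u_2 = w_2 − 0.5477·q_1 = (-3.7000, 4.4000, 2.9000, 1.8000).
‖u_2‖ = 6.6858, so q_2 = (-0.5534, 0.6581, 0.4338, 0.2692).
q_1·w_3 = (-0.5477)·(-4) + (-0.7303)·(-3) + 0.1826·(-2) + 0.3651·3 = 5.1121; q_2·w_3 = (-0.5534)·(-4) + 0.6581·(-3) + 0.4338·(-2) + 0.2692·3 = 0.1795.
u_3 = w_3 − 5.1121·q_1 − 0.1795·q_2 = (-1.1007, 0.6152, -3.0112, 1.0850).
‖u_3‖ = 3.4401, so q_3 = (-0.3200, 0.1788, -0.8753, 0.3154).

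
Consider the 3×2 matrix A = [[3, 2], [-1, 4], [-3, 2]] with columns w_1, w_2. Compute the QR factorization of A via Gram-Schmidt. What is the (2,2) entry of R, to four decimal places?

w_1 = (3, -1, -3); ‖w_1‖ = 4.3589, so e_1 = (0.6882, -0.2294, -0.6882).
e_1·w_2 = 0.6882·2 + (-0.2294)·4 + (-0.6882)·2 = -0.9177.
u_2 = w_2 + 0.9177·e_1 = (2.6316, 3.7895, 1.3684).
r_{22} = ‖u_2‖ = 4.8123.

r_{22} = 4.8123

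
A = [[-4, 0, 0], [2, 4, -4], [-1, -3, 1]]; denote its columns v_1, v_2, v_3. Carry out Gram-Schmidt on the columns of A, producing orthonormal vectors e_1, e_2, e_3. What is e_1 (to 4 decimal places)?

v_1 = (-4, 2, -1); ‖v_1‖ = 4.5826, so e_1 = (-0.8729, 0.4364, -0.2182).

e_1 = (-0.8729, 0.4364, -0.2182)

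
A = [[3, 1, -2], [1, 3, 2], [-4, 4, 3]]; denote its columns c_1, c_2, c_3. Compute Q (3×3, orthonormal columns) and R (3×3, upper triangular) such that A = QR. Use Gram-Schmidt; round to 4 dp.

q_1 = c_1/‖c_1‖ = (3, 1, -4)/5.0990 = (0.5883, 0.1961, -0.7845).
r_{12} = q_1·c_2 = -1.9612.
u_2 = c_2 + 1.9612·q_1 = (2.1538, 3.3846, 2.4615).
‖u_2‖ = 4.7068, so q_2 = (0.4576, 0.7191, 0.5230).
r_{13} = q_1·c_3 = -3.1379; r_{23} = q_2·c_3 = 2.0919.
u_3 = c_3 + 3.1379·q_1 − 2.0919·q_2 = (-1.1111, 1.1111, -0.5556).
‖u_3‖ = 1.6667, so q_3 = (-0.6667, 0.6667, -0.3333).

Q = [[0.5883, 0.4576, -0.6667], [0.1961, 0.7191, 0.6667], [-0.7845, 0.5230, -0.3333]], R = [[5.0990, -1.9612, -3.1379], [0.0000, 4.7068, 2.0919], [0.0000, 0.0000, 1.6667]]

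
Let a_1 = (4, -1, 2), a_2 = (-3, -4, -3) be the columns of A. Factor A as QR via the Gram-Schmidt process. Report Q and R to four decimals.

a_1 = (4, -1, 2); ‖a_1‖ = 4.5826, so e_1 = (0.8729, -0.2182, 0.4364).
e_1·a_2 = 0.8729·(-3) + (-0.2182)·(-4) + 0.4364·(-3) = -3.0551.
u_2 = a_2 + 3.0551·e_1 = (-0.3333, -4.6667, -1.6667).
‖u_2‖ = 4.9666, so e_2 = (-0.0671, -0.9396, -0.3356).

Q = [[0.8729, -0.0671], [-0.2182, -0.9396], [0.4364, -0.3356]], R = [[4.5826, -3.0551], [0.0000, 4.9666]]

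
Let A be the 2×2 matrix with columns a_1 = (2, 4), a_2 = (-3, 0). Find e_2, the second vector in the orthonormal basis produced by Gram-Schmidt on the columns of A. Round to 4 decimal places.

e_2 = (-0.8944, 0.4472)

a_1 = (2, 4); ‖a_1‖ = 4.4721, so e_1 = (0.4472, 0.8944).
e_1·a_2 = 0.4472·(-3) + 0.8944·0 = -1.3416.
u_2 = a_2 + 1.3416·e_1 = (-2.4000, 1.2000).
‖u_2‖ = 2.6833, so e_2 = (-0.8944, 0.4472).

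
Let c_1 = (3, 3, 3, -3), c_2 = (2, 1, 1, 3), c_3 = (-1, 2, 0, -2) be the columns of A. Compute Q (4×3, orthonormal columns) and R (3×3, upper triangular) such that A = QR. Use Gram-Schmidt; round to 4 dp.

c_1 = (3, 3, 3, -3); ‖c_1‖ = 6.0000, so q_1 = (0.5000, 0.5000, 0.5000, -0.5000).
q_1·c_2 = 0.5000·2 + 0.5000·1 + 0.5000·1 + (-0.5000)·3 = 0.5000.
u_2 = c_2 − 0.5000·q_1 = (1.7500, 0.7500, 0.7500, 3.2500).
‖u_2‖ = 3.8406, so q_2 = (0.4557, 0.1953, 0.1953, 0.8462).
q_1·c_3 = 0.5000·(-1) + 0.5000·2 + 0.5000·0 + (-0.5000)·(-2) = 1.5000; q_2·c_3 = 0.4557·(-1) + 0.1953·2 + 0.1953·0 + 0.8462·(-2) = -1.7576.
u_3 = c_3 − 1.5000·q_1 + 1.7576·q_2 = (-0.9492, 1.5932, -0.4068, 0.2373).
‖u_3‖ = 1.9134, so q_3 = (-0.4961, 0.8327, -0.2126, 0.1240).

Q = [[0.5000, 0.4557, -0.4961], [0.5000, 0.1953, 0.8327], [0.5000, 0.1953, -0.2126], [-0.5000, 0.8462, 0.1240]], R = [[6.0000, 0.5000, 1.5000], [0.0000, 3.8406, -1.7576], [0.0000, 0.0000, 1.9134]]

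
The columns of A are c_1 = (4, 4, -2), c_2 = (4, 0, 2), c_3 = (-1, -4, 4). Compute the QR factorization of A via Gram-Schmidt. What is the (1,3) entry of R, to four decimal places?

c_1 = (4, 4, -2); ‖c_1‖ = 6.0000, so e_1 = (0.6667, 0.6667, -0.3333).
r_{13} = e_1·c_3 = -4.6667.

r_{13} = -4.6667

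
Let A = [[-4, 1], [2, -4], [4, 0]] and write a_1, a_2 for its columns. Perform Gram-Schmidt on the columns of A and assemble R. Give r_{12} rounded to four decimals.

a_1 = (-4, 2, 4); ‖a_1‖ = 6.0000, so q_1 = (-0.6667, 0.3333, 0.6667).
r_{12} = q_1·a_2 = -2.0000.

r_{12} = -2.0000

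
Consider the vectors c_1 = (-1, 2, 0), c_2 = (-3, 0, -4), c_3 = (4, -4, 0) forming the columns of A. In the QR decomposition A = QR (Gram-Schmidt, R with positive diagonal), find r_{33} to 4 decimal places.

r_{33} = 1.4856

e_1 = c_1/‖c_1‖ = (-1, 2, 0)/2.2361 = (-0.4472, 0.8944, 0.0000).
r_{12} = e_1·c_2 = 1.3416.
u_2 = c_2 − 1.3416·e_1 = (-2.4000, -1.2000, -4.0000).
‖u_2‖ = 4.8166, so e_2 = (-0.4983, -0.2491, -0.8305).
r_{13} = e_1·c_3 = -5.3666; r_{23} = e_2·c_3 = -0.9965.
u_3 = c_3 + 5.3666·e_1 + 0.9965·e_2 = (1.1034, 0.5517, -0.8276).
r_{33} = ‖u_3‖ = 1.4856.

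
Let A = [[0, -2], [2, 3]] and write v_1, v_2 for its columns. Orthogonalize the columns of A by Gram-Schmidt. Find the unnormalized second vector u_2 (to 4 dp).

u_2 = (-2.0000, 0.0000)

e_1 = v_1/‖v_1‖ = (0, 2)/2.0000 = (0.0000, 1.0000).
r_{12} = e_1·v_2 = 3.0000.
u_2 = v_2 − 3.0000·e_1 = (-2.0000, 0.0000).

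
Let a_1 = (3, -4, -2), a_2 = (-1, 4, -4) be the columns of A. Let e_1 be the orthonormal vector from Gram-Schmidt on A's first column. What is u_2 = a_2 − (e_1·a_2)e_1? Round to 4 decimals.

a_1 = (3, -4, -2); ‖a_1‖ = 5.3852, so e_1 = (0.5571, -0.7428, -0.3714).
e_1·a_2 = 0.5571·(-1) + (-0.7428)·4 + (-0.3714)·(-4) = -2.0426.
u_2 = a_2 + 2.0426·e_1 = (0.1379, 2.4828, -4.7586).

u_2 = (0.1379, 2.4828, -4.7586)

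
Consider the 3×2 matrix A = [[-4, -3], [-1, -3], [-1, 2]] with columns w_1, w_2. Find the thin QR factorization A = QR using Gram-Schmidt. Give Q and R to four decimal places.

Q = [[-0.9428, -0.0313], [-0.2357, -0.6414], [-0.2357, 0.7666]], R = [[4.2426, 3.0641], [0.0000, 3.5512]]

w_1 = (-4, -1, -1); ‖w_1‖ = 4.2426, so e_1 = (-0.9428, -0.2357, -0.2357).
e_1·w_2 = (-0.9428)·(-3) + (-0.2357)·(-3) + (-0.2357)·2 = 3.0641.
u_2 = w_2 − 3.0641·e_1 = (-0.1111, -2.2778, 2.7222).
‖u_2‖ = 3.5512, so e_2 = (-0.0313, -0.6414, 0.7666).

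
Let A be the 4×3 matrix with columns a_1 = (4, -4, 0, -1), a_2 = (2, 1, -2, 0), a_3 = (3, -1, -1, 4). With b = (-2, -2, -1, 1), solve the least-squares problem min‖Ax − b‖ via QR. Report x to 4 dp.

a_1 = (4, -4, 0, -1); ‖a_1‖ = 5.7446, so e_1 = (0.6963, -0.6963, 0.0000, -0.1741).
e_1·a_2 = 0.6963·2 + (-0.6963)·1 + 0.0000·(-2) + (-0.1741)·0 = 0.6963.
u_2 = a_2 − 0.6963·e_1 = (1.5152, 1.4848, -2.0000, 0.1212).
‖u_2‖ = 2.9181, so e_2 = (0.5192, 0.5088, -0.6854, 0.0415).
e_1·a_3 = 0.6963·3 + (-0.6963)·(-1) + 0.0000·(-1) + (-0.1741)·4 = 2.0889; e_2·a_3 = 0.5192·3 + 0.5088·(-1) + (-0.6854)·(-1) + 0.0415·4 = 1.9004.
u_3 = a_3 − 2.0889·e_1 − 1.9004·e_2 = (0.5587, -0.5125, 0.3025, 4.2847).
‖u_3‖ = 4.3618, so e_3 = (0.1281, -0.1175, 0.0694, 0.9823).
Qᵀb = (-0.1741, -1.3292, 0.8918).
Back-substitute: x_3 = 0.8918/4.3618 = 0.2045.
x_2 = (-1.3292 − 1.9004·0.2045)/2.9181 = -0.5887.
x_1 = (-0.1741 − 0.6963·(-0.5887) − 2.0889·0.2045)/5.7446 = -0.0333.

x = (-0.0333, -0.5887, 0.2045)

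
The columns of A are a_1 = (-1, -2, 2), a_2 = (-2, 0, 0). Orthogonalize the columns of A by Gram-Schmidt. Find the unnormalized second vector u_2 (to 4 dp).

a_1 = (-1, -2, 2); ‖a_1‖ = 3.0000, so q_1 = (-0.3333, -0.6667, 0.6667).
q_1·a_2 = (-0.3333)·(-2) + (-0.6667)·0 + 0.6667·0 = 0.6667.
u_2 = a_2 − 0.6667·q_1 = (-1.7778, 0.4444, -0.4444).

u_2 = (-1.7778, 0.4444, -0.4444)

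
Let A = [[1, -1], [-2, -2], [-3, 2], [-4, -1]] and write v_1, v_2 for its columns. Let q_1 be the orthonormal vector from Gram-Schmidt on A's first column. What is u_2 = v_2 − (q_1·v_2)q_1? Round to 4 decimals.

v_1 = (1, -2, -3, -4); ‖v_1‖ = 5.4772, so q_1 = (0.1826, -0.3651, -0.5477, -0.7303).
q_1·v_2 = 0.1826·(-1) + (-0.3651)·(-2) + (-0.5477)·2 + (-0.7303)·(-1) = 0.1826.
u_2 = v_2 − 0.1826·q_1 = (-1.0333, -1.9333, 2.1000, -0.8667).

u_2 = (-1.0333, -1.9333, 2.1000, -0.8667)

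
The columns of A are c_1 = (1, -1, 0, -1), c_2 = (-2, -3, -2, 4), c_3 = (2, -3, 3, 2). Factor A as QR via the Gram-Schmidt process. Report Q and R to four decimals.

Q = [[0.5774, -0.1826, 0.3007], [-0.5774, -0.7303, -0.1503], [0.0000, -0.3651, 0.8268], [-0.5774, 0.5477, 0.4510]], R = [[1.7321, -1.7321, 1.7321], [0.0000, 5.4772, 1.8257], [0.0000, 0.0000, 4.4347]]

c_1 = (1, -1, 0, -1); ‖c_1‖ = 1.7321, so q_1 = (0.5774, -0.5774, 0.0000, -0.5774).
q_1·c_2 = 0.5774·(-2) + (-0.5774)·(-3) + 0.0000·(-2) + (-0.5774)·4 = -1.7321.
u_2 = c_2 + 1.7321·q_1 = (-1.0000, -4.0000, -2.0000, 3.0000).
‖u_2‖ = 5.4772, so q_2 = (-0.1826, -0.7303, -0.3651, 0.5477).
q_1·c_3 = 0.5774·2 + (-0.5774)·(-3) + 0.0000·3 + (-0.5774)·2 = 1.7321; q_2·c_3 = (-0.1826)·2 + (-0.7303)·(-3) + (-0.3651)·3 + 0.5477·2 = 1.8257.
u_3 = c_3 − 1.7321·q_1 − 1.8257·q_2 = (1.3333, -0.6667, 3.6667, 2.0000).
‖u_3‖ = 4.4347, so q_3 = (0.3007, -0.1503, 0.8268, 0.4510).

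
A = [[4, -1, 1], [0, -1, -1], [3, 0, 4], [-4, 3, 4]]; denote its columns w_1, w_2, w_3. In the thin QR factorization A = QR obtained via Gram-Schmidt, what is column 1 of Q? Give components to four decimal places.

w_1 = (4, 0, 3, -4); ‖w_1‖ = 6.4031, so q_1 = (0.6247, 0.0000, 0.4685, -0.6247).

q_1 = (0.6247, 0.0000, 0.4685, -0.6247)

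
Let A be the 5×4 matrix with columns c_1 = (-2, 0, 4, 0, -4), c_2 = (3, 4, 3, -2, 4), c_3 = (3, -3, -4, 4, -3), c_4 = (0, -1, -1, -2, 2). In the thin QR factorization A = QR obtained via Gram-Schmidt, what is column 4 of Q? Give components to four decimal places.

q_1 = c_1/‖c_1‖ = (-2, 0, 4, 0, -4)/6.0000 = (-0.3333, 0.0000, 0.6667, 0.0000, -0.6667).
r_{12} = q_1·c_2 = -1.6667.
u_2 = c_2 + 1.6667·q_1 = (2.4444, 4.0000, 4.1111, -2.0000, 2.8889).
‖u_2‖ = 7.1570, so q_2 = (0.3415, 0.5589, 0.5744, -0.2794, 0.4036).
r_{13} = q_1·c_3 = -1.6667; r_{23} = q_2·c_3 = -5.2785.
u_3 = c_3 + 1.6667·q_1 + 5.2785·q_2 = (4.2473, -0.0499, 0.1432, 2.5249, -1.9805).
‖u_3‖ = 5.3254, so q_3 = (0.7976, -0.0094, 0.0269, 0.4741, -0.3719).
r_{14} = q_1·c_4 = -2.0000; r_{24} = q_2·c_4 = 0.2329; r_{34} = q_3·c_4 = -1.7096.
u_4 = c_4 + 2.0000·q_1 − 0.2329·q_2 + 1.7096·q_3 = (0.6173, -1.1462, 0.2455, -1.1244, -0.0631).
‖u_4‖ = 1.7387, so q_4 = (0.3550, -0.6592, 0.1412, -0.6467, -0.0363).

q_4 = (0.3550, -0.6592, 0.1412, -0.6467, -0.0363)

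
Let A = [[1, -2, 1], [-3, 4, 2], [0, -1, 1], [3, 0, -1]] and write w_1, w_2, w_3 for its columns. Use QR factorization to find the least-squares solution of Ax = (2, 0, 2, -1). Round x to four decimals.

x = (0.0277, -0.5360, 1.1288)

w_1 = (1, -3, 0, 3); ‖w_1‖ = 4.3589, so q_1 = (0.2294, -0.6882, 0.0000, 0.6882).
q_1·w_2 = 0.2294·(-2) + (-0.6882)·4 + 0.0000·(-1) + 0.6882·0 = -3.2118.
u_2 = w_2 + 3.2118·q_1 = (-1.2632, 1.7895, -1.0000, 2.2105).
‖u_2‖ = 3.2687, so q_2 = (-0.3864, 0.5475, -0.3059, 0.6763).
q_1·w_3 = 0.2294·1 + (-0.6882)·2 + 0.0000·1 + 0.6882·(-1) = -1.8353; q_2·w_3 = (-0.3864)·1 + 0.5475·2 + (-0.3059)·1 + 0.6763·(-1) = -0.2737.
u_3 = w_3 + 1.8353·q_1 + 0.2737·q_2 = (1.3153, 0.8867, 0.9163, 0.4483).
‖u_3‖ = 1.8859, so q_3 = (0.6974, 0.4702, 0.4858, 0.2377).
Qᵀb = (-0.2294, -2.0610, 2.1288).
Back-substitute: x_3 = 2.1288/1.8859 = 1.1288.
x_2 = (-2.0610 + 0.2737·1.1288)/3.2687 = -0.5360.
x_1 = (-0.2294 + 3.2118·(-0.5360) + 1.8353·1.1288)/4.3589 = 0.0277.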